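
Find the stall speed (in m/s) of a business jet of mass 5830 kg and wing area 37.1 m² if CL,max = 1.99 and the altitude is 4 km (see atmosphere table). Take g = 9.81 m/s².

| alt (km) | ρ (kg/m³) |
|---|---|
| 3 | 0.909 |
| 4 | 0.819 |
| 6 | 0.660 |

At 4 km, from the table: ρ = 0.819 kg/m³.
Stall occurs when L = W at CL,max. W = mg = 5830 × 9.81 = 57190 N.
From L = ½ρV²S·CL,max = W: V_stall = √(2W/(ρSCL,max)) = √(2·57190/(0.819·37.1·1.99))
V_stall = √1892 = 43.5 m/s

V_stall = 43.5 m/s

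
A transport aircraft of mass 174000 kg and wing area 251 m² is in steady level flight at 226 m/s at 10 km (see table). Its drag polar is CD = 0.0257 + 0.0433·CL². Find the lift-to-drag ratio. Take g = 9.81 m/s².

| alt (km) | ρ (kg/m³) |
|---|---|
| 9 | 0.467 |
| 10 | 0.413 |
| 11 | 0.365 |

At 10 km, from the table: ρ = 0.413 kg/m³.
Weight W = mg = 174000 × 9.81 = 1.7069×10^6 N; in level flight L = W.
Dynamic pressure q = 0.5 × 0.413 × 226² = 10550 Pa.
CL = 2W/(ρv²S) = 2×1.7069×10^6/(0.413×226²×251) = 0.6448.
CD = 0.0257 + 0.0433 × 0.6448² = 0.0437.
L/D = CL/CD = 0.6448 / 0.0437 = 14.8

L/D = 14.8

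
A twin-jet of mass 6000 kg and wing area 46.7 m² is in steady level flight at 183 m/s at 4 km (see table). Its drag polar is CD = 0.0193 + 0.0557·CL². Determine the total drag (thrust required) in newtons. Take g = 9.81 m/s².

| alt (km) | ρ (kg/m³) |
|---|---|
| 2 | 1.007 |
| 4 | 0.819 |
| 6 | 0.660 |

At 4 km, from the table: ρ = 0.819 kg/m³.
In steady level flight, lift balances weight: W = mg = 6000 × 9.81 = 58860 N.
q = ½ρv² = ½ × 0.819 × 183² = 13710 Pa.
CL = W/(q·S) = 58860 / (13710 × 46.7) = 0.09191.
CD = 0.0193 + 0.0557 × 0.09191² = 0.01977.
D = q·S·CD = 13710 × 46.7 × 0.01977 = 12660 N

D = 12700 N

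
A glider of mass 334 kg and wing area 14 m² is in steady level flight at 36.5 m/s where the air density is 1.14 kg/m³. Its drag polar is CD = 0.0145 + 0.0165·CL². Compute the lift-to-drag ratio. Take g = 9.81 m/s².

L/D = 19.2

Level flight ⇒ L = W = m·g = 334 × 9.81 = 3276.5 N.
Dynamic pressure q = 0.5 × 1.14 × 36.5² = 759.4 Pa.
CL = W/(q·S) = 3276.5 / (759.4 × 14) = 0.3082.
CD = 0.0145 + 0.0165 × 0.3082² = 0.01607.
L/D = CL/CD = 0.3082 / 0.01607 = 19.2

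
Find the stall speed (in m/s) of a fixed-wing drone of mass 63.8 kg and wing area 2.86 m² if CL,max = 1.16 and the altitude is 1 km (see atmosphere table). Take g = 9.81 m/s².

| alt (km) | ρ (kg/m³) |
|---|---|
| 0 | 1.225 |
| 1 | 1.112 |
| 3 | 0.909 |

V_stall = 18.4 m/s

At 1 km, from the table: ρ = 1.112 kg/m³.
At stall, lift equals weight: L = W = m·g = 63.8 × 9.81 = 625.9 N.
From L = ½ρV²S·CL,max = W: V_stall = √(2W/(ρSCL,max)) = √(2·625.9/(1.112·2.86·1.16))
V_stall = √339.3 = 18.4 m/s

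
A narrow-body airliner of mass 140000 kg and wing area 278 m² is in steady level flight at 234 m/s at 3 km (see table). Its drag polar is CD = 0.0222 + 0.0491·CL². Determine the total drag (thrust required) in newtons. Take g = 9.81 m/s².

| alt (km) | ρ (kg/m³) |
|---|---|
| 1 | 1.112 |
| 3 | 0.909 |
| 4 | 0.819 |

At 3 km, from the table: ρ = 0.909 kg/m³.
In steady level flight, lift balances weight: W = mg = 140000 × 9.81 = 1.3734×10^6 N.
Dynamic pressure q = 0.5 × 0.909 × 234² = 24890 Pa.
Required CL = L/(qS) = 1.3734×10^6/(24890·278) = 0.1985.
CD = 0.0222 + 0.0491 × 0.1985² = 0.02413.
D = q·S·CD = 24890 × 278 × 0.02413 = 1.67×10^5 N

D = 1.67×10^5 N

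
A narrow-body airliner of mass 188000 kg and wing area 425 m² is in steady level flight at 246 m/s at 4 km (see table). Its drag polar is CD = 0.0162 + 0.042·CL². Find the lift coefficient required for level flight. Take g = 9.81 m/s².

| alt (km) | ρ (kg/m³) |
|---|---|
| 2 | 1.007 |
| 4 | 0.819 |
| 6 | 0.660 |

At 4 km, from the table: ρ = 0.819 kg/m³.
Weight W = mg = 188000 × 9.81 = 1.8443×10^6 N; in level flight L = W.
Dynamic pressure q = 0.5 × 0.819 × 246² = 24780 Pa.
CL = 2W/(ρv²S) = 2×1.8443×10^6/(0.819×246²×425) = 0.1751.

CL = 0.175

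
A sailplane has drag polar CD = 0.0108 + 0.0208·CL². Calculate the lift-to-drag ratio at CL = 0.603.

CD = 0.0108 + 0.0208 × 0.603² = 0.01836
L/D = CL/CD = 0.603 / 0.01836 = 32.8

L/D = 32.8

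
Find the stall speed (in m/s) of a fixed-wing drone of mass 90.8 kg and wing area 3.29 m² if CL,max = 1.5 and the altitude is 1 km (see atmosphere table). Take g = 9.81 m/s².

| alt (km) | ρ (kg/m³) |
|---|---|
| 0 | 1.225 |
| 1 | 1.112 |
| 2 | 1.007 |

At 1 km, from the table: ρ = 1.112 kg/m³.
Stall occurs when L = W at CL,max. W = mg = 90.8 × 9.81 = 890.7 N.
From L = ½ρV²S·CL,max = W: V_stall = √(2W/(ρSCL,max)) = √(2·890.7/(1.112·3.29·1.5))
V_stall = √324.6 = 18 m/s

V_stall = 18 m/s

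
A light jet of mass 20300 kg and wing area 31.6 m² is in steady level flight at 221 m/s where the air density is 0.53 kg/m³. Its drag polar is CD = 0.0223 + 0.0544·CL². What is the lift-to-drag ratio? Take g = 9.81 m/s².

Weight W = mg = 20300 × 9.81 = 1.9914×10^5 N; in level flight L = W.
q = ½ρv² = ½ × 0.53 × 221² = 12940 Pa.
CL = W/(q·S) = 1.9914×10^5 / (12940 × 31.6) = 0.4869.
CD = 0.0223 + 0.0544 × 0.4869² = 0.0352.
L/D = CL/CD = 0.4869 / 0.0352 = 13.8

L/D = 13.8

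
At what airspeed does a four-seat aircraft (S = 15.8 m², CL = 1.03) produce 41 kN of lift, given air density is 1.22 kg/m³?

v = 64.3 m/s

L = ½ρv²S·CL ⇒ v = √(2L/(ρ·S·CL))
v = √(2 × 41000 / (1.22 × 15.8 × 1.03)) = √4130 = 64.3 m/s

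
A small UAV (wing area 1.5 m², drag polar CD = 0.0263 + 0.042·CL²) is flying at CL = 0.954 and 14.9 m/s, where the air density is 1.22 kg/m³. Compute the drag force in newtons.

CD = 0.0263 + 0.042 × 0.954² = 0.06452
D = ½ρv²S·CD = ½ × 1.22 × 14.9² × 1.5 × 0.06452 = 13.1 N

D = 13.1 N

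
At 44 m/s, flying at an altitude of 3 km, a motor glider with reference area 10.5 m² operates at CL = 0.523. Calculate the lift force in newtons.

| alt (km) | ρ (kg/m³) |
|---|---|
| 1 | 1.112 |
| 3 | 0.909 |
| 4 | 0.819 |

L = 4830 N

At 3 km, from the table: ρ = 0.909 kg/m³.
L = ½ρv²S·CL = ½ × 0.909 × 44² × 10.5 × 0.523 = 4830 N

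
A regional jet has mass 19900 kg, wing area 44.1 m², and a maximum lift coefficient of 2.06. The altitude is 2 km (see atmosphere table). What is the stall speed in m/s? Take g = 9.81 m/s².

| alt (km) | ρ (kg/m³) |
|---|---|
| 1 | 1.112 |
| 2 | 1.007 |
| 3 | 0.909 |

At 2 km, from the table: ρ = 1.007 kg/m³.
Stall occurs when L = W at CL,max. W = mg = 19900 × 9.81 = 1.952×10^5 N.
From L = ½ρV²S·CL,max = W: V_stall = √(2W/(ρSCL,max)) = √(2·1.952×10^5/(1.007·44.1·2.06))
V_stall = √4268 = 65.3 m/s

V_stall = 65.3 m/s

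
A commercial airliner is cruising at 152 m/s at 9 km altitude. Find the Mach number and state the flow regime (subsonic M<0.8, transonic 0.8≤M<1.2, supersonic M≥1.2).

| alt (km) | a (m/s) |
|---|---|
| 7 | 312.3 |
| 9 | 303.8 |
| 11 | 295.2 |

At 9 km, from the table: a = 303.8 m/s.
M = v/a = 152 / 303.8 = 0.5
M = 0.5 → subsonic.

M = 0.5 (subsonic)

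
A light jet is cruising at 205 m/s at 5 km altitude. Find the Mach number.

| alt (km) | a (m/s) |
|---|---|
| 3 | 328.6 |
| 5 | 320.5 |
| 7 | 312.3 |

M = 0.64

At 5 km, from the table: a = 320.5 m/s.
M = v/a = 205 / 320.5 = 0.64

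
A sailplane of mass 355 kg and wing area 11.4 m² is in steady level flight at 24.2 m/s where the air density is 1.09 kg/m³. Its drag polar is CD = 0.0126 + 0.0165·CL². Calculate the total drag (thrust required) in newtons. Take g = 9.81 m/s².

In steady level flight, lift balances weight: W = mg = 355 × 9.81 = 3482.6 N.
Dynamic pressure q = 0.5 × 1.09 × 24.2² = 319.2 Pa.
CL = 2W/(ρv²S) = 2×3482.6/(1.09×24.2²×11.4) = 0.9571.
CD = 0.0126 + 0.0165 × 0.9571² = 0.02772.
D = q·S·CD = 319.2 × 11.4 × 0.02772 = 100.8 N

D = 101 N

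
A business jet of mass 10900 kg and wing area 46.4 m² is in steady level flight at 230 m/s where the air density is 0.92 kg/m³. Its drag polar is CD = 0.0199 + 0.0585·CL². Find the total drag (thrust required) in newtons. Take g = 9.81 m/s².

D = 23100 N

Weight W = mg = 10900 × 9.81 = 1.0693×10^5 N; in level flight L = W.
Dynamic pressure q = 0.5 × 0.92 × 230² = 24330 Pa.
Required CL = L/(qS) = 1.0693×10^5/(24330·46.4) = 0.0947.
CD = 0.0199 + 0.0585 × 0.0947² = 0.02042.
D = q·S·CD = 24330 × 46.4 × 0.02042 = 23060 N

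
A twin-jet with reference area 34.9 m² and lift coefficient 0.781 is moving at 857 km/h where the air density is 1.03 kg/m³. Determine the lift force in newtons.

Convert speed: v = 857 km/h ÷ 3.6 = 238.1 m/s.
Dynamic pressure q = ½ρv² = ½ × 1.03 × 238.1² = 29190 Pa.
L = q·S·CL = 29190 × 34.9 × 0.781 = 7.96×10^5 N ≈ 796 kN

L = 7.96×10^5 N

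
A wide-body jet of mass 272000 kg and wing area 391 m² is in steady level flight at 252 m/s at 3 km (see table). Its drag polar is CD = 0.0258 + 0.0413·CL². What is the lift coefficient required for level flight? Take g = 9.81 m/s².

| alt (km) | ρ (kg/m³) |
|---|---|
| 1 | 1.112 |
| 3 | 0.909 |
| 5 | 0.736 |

CL = 0.236

At 3 km, from the table: ρ = 0.909 kg/m³.
In steady level flight, lift balances weight: W = mg = 272000 × 9.81 = 2.6683×10^6 N.
q = ½ρv² = ½ × 0.909 × 252² = 28860 Pa.
Required CL = L/(qS) = 2.6683×10^6/(28860·391) = 0.2364.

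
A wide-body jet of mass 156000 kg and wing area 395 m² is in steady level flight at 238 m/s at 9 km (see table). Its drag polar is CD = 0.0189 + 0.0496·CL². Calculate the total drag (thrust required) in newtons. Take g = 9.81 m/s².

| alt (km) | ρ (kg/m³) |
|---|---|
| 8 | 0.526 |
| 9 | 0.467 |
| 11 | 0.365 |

At 9 km, from the table: ρ = 0.467 kg/m³.
In steady level flight, lift balances weight: W = mg = 156000 × 9.81 = 1.5304×10^6 N.
q = ½ρv² = ½ × 0.467 × 238² = 13230 Pa.
Required CL = L/(qS) = 1.5304×10^6/(13230·395) = 0.2929.
CD = 0.0189 + 0.0496 × 0.2929² = 0.02316.
D = q·S·CD = 13230 × 395 × 0.02316 = 1.21×10^5 N

D = 1.21×10^5 N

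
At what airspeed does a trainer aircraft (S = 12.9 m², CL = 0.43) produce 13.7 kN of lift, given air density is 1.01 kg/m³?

v = 69.9 m/s

L = ½ρv²S·CL ⇒ v = √(2L/(ρ·S·CL))
v = √(2 × 13700 / (1.01 × 12.9 × 0.43)) = √4891 = 69.9 m/s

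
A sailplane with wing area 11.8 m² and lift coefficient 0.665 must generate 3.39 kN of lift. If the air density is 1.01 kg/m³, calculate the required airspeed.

L = ½ρv²S·CL ⇒ v = √(2L/(ρ·S·CL))
v = √(2 × 3390 / (1.01 × 11.8 × 0.665)) = √855.5 = 29.2 m/s

v = 29.2 m/s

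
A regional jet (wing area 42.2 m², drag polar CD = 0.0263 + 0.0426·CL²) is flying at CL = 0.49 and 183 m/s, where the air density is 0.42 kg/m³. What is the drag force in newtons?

D = 10800 N

CD = 0.0263 + 0.0426 × 0.49² = 0.03653
D = ½ρv²S·CD = ½ × 0.42 × 183² × 42.2 × 0.03653 = 10800 N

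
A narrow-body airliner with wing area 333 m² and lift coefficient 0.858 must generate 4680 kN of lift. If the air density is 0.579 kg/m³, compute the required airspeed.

v = 238 m/s

L = ½ρv²S·CL ⇒ v = √(2L/(ρ·S·CL))
v = √(2 × 4.68×10^6 / (0.579 × 333 × 0.858)) = √56580 = 238 m/s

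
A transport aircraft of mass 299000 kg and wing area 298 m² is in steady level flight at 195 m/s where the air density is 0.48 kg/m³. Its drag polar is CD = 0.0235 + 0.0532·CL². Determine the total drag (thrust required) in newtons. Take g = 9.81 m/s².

Weight W = mg = 299000 × 9.81 = 2.9332×10^6 N; in level flight L = W.
Dynamic pressure q = 0.5 × 0.48 × 195² = 9126 Pa.
CL = W/(q·S) = 2.9332×10^6 / (9126 × 298) = 1.079.
CD = 0.0235 + 0.0532 × 1.079² = 0.08539.
D = q·S·CD = 9126 × 298 × 0.08539 = 2.322×10^5 N

D = 2.32×10^5 N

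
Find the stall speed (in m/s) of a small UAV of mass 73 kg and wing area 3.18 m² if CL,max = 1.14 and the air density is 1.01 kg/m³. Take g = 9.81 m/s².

Weight W = mg = 73 × 9.81 = 716.1 N.
From L = ½ρV²S·CL,max = W: V_stall = √(2W/(ρSCL,max)) = √(2·716.1/(1.01·3.18·1.14))
V_stall = √391.2 = 19.8 m/s

V_stall = 19.8 m/s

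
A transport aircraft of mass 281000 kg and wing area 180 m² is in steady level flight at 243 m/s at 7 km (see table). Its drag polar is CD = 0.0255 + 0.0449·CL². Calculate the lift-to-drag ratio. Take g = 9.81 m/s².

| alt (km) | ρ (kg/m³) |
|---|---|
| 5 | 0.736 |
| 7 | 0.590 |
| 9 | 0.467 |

L/D = 14.6

At 7 km, from the table: ρ = 0.590 kg/m³.
In steady level flight, lift balances weight: W = mg = 281000 × 9.81 = 2.7566×10^6 N.
q = ½ρv² = ½ × 0.59 × 243² = 17420 Pa.
Required CL = L/(qS) = 2.7566×10^6/(17420·180) = 0.8792.
CD = 0.0255 + 0.0449 × 0.8792² = 0.0602.
L/D = CL/CD = 0.8792 / 0.0602 = 14.6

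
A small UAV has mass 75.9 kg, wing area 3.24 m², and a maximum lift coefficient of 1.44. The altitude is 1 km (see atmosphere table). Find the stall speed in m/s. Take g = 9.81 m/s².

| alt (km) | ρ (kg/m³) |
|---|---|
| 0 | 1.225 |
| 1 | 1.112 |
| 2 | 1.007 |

At 1 km, from the table: ρ = 1.112 kg/m³.
Stall occurs when L = W at CL,max. W = mg = 75.9 × 9.81 = 744.6 N.
V_stall = √(2W/(ρ·S·CL,max)) = √(2 × 744.6 / (1.112 × 3.24 × 1.44))
V_stall = √287 = 16.9 m/s

V_stall = 16.9 m/s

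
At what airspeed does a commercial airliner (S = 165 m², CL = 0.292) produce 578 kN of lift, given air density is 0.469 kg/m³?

L = ½ρv²S·CL ⇒ v = √(2L/(ρ·S·CL))
v = √(2 × 5.78×10^5 / (0.469 × 165 × 0.292)) = √51160 = 226 m/s

v = 226 m/s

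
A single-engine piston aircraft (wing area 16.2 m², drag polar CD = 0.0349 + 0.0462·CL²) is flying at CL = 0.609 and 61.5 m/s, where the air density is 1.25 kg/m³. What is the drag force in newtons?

D = 1990 N

CD = 0.0349 + 0.0462 × 0.609² = 0.05203
D = ½ρv²S·CD = ½ × 1.25 × 61.5² × 16.2 × 0.05203 = 1990 N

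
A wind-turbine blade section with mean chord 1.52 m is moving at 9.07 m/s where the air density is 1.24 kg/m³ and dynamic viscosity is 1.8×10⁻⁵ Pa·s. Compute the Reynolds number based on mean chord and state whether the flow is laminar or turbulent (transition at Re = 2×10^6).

Re = ρ·v·c/μ = 1.24 × 9.07 × 1.52 / (1.8×10⁻⁵) = 9.5×10^5
Since 9.5×10^5 < 2×10^6, the flow is laminar.

Re = 9.5×10^5 (laminar)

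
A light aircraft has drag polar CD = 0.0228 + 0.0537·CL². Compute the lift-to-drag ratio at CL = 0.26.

L/D = 9.84

CD = 0.0228 + 0.0537 × 0.26² = 0.02643
L/D = CL/CD = 0.26 / 0.02643 = 9.84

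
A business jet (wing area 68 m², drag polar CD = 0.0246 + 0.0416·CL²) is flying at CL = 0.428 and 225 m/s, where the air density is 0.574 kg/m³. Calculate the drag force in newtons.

CD = 0.0246 + 0.0416 × 0.428² = 0.03222
D = ½ρv²S·CD = ½ × 0.574 × 225² × 68 × 0.03222 = 31800 N

D = 31800 N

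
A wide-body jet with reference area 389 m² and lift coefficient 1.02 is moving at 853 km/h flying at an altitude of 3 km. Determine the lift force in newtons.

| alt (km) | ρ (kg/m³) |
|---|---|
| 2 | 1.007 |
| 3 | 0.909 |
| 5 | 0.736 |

L = 1.01×10^7 N

At 3 km, from the table: ρ = 0.909 kg/m³.
Convert speed: v = 853 km/h ÷ 3.6 = 236.9 m/s.
L = ½ρv²S·CL = ½ × 0.909 × 236.9² × 389 × 1.02 = 1.01×10^7 N ≈ 10100 kN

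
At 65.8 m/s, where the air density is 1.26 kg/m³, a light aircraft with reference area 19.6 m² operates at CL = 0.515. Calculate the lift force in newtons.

L = 27500 N

Dynamic pressure q = ½ρv² = ½ × 1.26 × 65.8² = 2728 Pa.
L = q·S·CL = 2728 × 19.6 × 0.515 = 27500 N ≈ 27.5 kN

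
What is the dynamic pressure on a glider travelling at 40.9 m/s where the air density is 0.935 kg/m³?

q = ½ρv² = ½ × 0.935 × 40.9² = 782 Pa

q = 782 Pa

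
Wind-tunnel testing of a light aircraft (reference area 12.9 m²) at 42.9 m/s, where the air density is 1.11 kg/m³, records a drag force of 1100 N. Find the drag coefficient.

From D = ½ρv²S·CD, rearranging gives CD = 2D/(ρv²S).
CD = 2 × 1100 / (1.11 × 42.9² × 12.9) = 0.0835

CD = 0.0835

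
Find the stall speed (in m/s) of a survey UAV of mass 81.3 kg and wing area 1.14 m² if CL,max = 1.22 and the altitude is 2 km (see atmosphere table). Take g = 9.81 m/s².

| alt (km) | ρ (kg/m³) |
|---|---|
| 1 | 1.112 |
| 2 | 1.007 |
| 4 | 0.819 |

At 2 km, from the table: ρ = 1.007 kg/m³.
At stall, lift equals weight: L = W = m·g = 81.3 × 9.81 = 797.6 N.
V_stall = √(2W/(ρ·S·CL,max)) = √(2 × 797.6 / (1.007 × 1.14 × 1.22))
V_stall = √1139 = 33.7 m/s

V_stall = 33.7 m/s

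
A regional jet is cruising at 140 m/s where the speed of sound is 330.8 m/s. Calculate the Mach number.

M = 0.423

M = v/a = 140 / 330.8 = 0.423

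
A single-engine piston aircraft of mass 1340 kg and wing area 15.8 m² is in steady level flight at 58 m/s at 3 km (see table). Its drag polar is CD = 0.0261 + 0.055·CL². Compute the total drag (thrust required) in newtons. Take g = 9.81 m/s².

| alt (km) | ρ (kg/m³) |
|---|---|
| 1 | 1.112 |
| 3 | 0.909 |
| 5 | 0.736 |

At 3 km, from the table: ρ = 0.909 kg/m³.
In steady level flight, lift balances weight: W = mg = 1340 × 9.81 = 13145 N.
q = ½ρv² = ½ × 0.909 × 58² = 1529 Pa.
Required CL = L/(qS) = 13145/(1529·15.8) = 0.5442.
CD = 0.0261 + 0.055 × 0.5442² = 0.04239.
D = q·S·CD = 1529 × 15.8 × 0.04239 = 1024 N

D = 1020 N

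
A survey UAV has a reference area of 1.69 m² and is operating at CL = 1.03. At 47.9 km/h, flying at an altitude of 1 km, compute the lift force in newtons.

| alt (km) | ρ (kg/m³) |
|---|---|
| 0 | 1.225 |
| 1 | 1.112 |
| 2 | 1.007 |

At 1 km, from the table: ρ = 1.112 kg/m³.
Convert speed: v = 47.9 km/h ÷ 3.6 = 13.31 m/s.
L = ½ρv²S·CL = ½ × 1.112 × 13.31² × 1.69 × 1.03 = 171 N

L = 171 N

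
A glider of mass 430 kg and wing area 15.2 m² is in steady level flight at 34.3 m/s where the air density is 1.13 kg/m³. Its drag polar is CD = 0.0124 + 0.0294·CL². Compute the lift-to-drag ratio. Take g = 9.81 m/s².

L/D = 23.8

In steady level flight, lift balances weight: W = mg = 430 × 9.81 = 4218.3 N.
Dynamic pressure q = 0.5 × 1.13 × 34.3² = 664.7 Pa.
Required CL = L/(qS) = 4218.3/(664.7·15.2) = 0.4175.
CD = 0.0124 + 0.0294 × 0.4175² = 0.01752.
L/D = CL/CD = 0.4175 / 0.01752 = 23.8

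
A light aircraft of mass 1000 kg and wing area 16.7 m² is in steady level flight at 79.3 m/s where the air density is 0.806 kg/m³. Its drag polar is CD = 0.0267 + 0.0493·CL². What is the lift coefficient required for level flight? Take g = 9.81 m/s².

CL = 0.232

Weight W = mg = 1000 × 9.81 = 9810 N; in level flight L = W.
q = ½ρv² = ½ × 0.806 × 79.3² = 2534 Pa.
CL = W/(q·S) = 9810 / (2534 × 16.7) = 0.2318.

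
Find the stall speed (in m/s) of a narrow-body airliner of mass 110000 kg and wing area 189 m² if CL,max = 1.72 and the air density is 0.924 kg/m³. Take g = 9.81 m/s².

At stall, lift equals weight: L = W = m·g = 110000 × 9.81 = 1.079×10^6 N.
From L = ½ρV²S·CL,max = W: V_stall = √(2W/(ρSCL,max)) = √(2·1.079×10^6/(0.924·189·1.72))
V_stall = √7185 = 84.8 m/s

V_stall = 84.8 m/s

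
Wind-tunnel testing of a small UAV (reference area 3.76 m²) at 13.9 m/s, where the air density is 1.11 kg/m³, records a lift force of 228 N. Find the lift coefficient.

From L = ½ρv²S·CL, rearranging gives CL = 2L/(ρv²S).
CL = 2 × 228 / (1.11 × 13.9² × 3.76) = 0.565

CL = 0.565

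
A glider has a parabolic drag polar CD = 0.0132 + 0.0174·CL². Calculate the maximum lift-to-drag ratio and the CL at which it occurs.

For CD = CD0 + K·CL², (L/D)max occurs at CL* = √(CD0/K) and equals 1/(2√(K·CD0)).
(L/D)max = 1/(2√(0.0174 × 0.0132)) = 1/(2 × 0.01516) = 33
CL* = √(0.0132/0.0174) = 0.871

(L/D)max = 33, at CL = 0.871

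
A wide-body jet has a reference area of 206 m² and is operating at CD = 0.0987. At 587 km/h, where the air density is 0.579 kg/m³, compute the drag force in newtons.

Convert speed: v = 587 km/h ÷ 3.6 = 163.1 m/s.
D = ½ρv²S·CD = ½ × 0.579 × 163.1² × 206 × 0.0987 = 1.56×10^5 N ≈ 156 kN

D = 1.56×10^5 N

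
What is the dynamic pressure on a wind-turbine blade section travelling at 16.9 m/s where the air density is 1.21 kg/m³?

q = 173 Pa

q = ½ρv² = ½ × 1.21 × 16.9² = 173 Pa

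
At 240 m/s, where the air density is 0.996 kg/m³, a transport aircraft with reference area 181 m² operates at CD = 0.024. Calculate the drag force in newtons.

D = 1.25×10^5 N

Dynamic pressure q = ½ρv² = ½ × 0.996 × 240² = 28680 Pa.
D = q·S·CD = 28680 × 181 × 0.024 = 1.25×10^5 N ≈ 125 kN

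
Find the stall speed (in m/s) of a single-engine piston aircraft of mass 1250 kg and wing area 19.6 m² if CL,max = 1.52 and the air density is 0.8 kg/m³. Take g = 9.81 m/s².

At stall, lift equals weight: L = W = m·g = 1250 × 9.81 = 12260 N.
V_stall = √(2W/(ρ·S·CL,max)) = √(2 × 12260 / (0.8 × 19.6 × 1.52))
V_stall = √1029 = 32.1 m/s

V_stall = 32.1 m/s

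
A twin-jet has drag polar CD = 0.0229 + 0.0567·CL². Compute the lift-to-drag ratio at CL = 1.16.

CD = 0.0229 + 0.0567 × 1.16² = 0.0992
L/D = CL/CD = 1.16 / 0.0992 = 11.7

L/D = 11.7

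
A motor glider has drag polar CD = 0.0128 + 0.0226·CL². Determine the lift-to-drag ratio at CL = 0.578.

CD = 0.0128 + 0.0226 × 0.578² = 0.02035
L/D = CL/CD = 0.578 / 0.02035 = 28.4

L/D = 28.4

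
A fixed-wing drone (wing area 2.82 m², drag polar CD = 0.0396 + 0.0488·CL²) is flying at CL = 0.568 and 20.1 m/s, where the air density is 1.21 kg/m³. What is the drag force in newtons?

D = 38.1 N

CD = 0.0396 + 0.0488 × 0.568² = 0.05534
D = ½ρv²S·CD = ½ × 1.21 × 20.1² × 2.82 × 0.05534 = 38.1 N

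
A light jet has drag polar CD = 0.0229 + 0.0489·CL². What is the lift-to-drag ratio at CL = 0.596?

L/D = 14.8

CD = 0.0229 + 0.0489 × 0.596² = 0.04027
L/D = CL/CD = 0.596 / 0.04027 = 14.8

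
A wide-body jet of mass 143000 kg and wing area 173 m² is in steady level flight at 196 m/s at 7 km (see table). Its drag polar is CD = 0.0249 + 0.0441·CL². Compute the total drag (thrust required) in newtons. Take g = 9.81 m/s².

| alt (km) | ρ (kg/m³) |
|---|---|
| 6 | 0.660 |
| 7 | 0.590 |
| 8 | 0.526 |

At 7 km, from the table: ρ = 0.590 kg/m³.
Weight W = mg = 143000 × 9.81 = 1.4028×10^6 N; in level flight L = W.
Dynamic pressure q = 0.5 × 0.59 × 196² = 11330 Pa.
CL = 2W/(ρv²S) = 2×1.4028×10^6/(0.59×196²×173) = 0.7155.
CD = 0.0249 + 0.0441 × 0.7155² = 0.04748.
D = q·S·CD = 11330 × 173 × 0.04748 = 93080 N

D = 93100 N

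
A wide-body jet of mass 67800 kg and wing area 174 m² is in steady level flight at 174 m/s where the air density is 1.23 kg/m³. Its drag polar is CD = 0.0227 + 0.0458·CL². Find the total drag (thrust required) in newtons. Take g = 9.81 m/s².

Level flight ⇒ L = W = m·g = 67800 × 9.81 = 6.6512×10^5 N.
q = ½ρv² = ½ × 1.23 × 174² = 18620 Pa.
CL = W/(q·S) = 6.6512×10^5 / (18620 × 174) = 0.2053.
CD = 0.0227 + 0.0458 × 0.2053² = 0.02463.
D = q·S·CD = 18620 × 174 × 0.02463 = 79800 N

D = 79800 N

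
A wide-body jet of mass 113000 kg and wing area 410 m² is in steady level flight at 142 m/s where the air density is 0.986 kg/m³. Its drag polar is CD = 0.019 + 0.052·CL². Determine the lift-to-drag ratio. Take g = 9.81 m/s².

Level flight ⇒ L = W = m·g = 113000 × 9.81 = 1.1085×10^6 N.
Dynamic pressure q = 0.5 × 0.986 × 142² = 9941 Pa.
CL = W/(q·S) = 1.1085×10^6 / (9941 × 410) = 0.272.
CD = 0.019 + 0.052 × 0.272² = 0.02285.
L/D = CL/CD = 0.272 / 0.02285 = 11.9

L/D = 11.9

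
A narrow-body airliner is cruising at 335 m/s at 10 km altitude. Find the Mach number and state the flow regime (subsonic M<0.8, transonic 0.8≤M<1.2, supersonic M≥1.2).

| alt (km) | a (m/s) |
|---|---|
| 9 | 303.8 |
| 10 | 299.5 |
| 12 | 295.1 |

M = 1.12 (transonic)

At 10 km, from the table: a = 299.5 m/s.
M = v/a = 335 / 299.5 = 1.12
M = 1.12 → transonic.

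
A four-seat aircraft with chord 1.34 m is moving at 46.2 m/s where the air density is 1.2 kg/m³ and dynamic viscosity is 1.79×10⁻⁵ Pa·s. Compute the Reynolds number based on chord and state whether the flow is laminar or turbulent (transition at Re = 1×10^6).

Re = ρ·v·c/μ = 1.2 × 46.2 × 1.34 / (1.79×10⁻⁵) = 4.15×10^6
Since 4.15×10^6 > 1×10^6, the flow is turbulent.

Re = 4.15×10^6 (turbulent)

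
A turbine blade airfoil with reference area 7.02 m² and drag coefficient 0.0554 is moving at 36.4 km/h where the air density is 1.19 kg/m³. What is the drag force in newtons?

Convert speed: v = 36.4 km/h ÷ 3.6 = 10.11 m/s.
Dynamic pressure q = ½ρv² = ½ × 1.19 × 10.11² = 60.83 Pa.
D = q·S·CD = 60.83 × 7.02 × 0.0554 = 23.7 N

D = 23.7 N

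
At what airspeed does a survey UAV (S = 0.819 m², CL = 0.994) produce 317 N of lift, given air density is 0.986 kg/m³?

v = 28.1 m/s

L = ½ρv²S·CL ⇒ v = √(2L/(ρ·S·CL))
v = √(2 × 317 / (0.986 × 0.819 × 0.994)) = √789.8 = 28.1 m/s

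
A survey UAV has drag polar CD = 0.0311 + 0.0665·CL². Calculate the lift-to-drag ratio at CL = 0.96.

CD = 0.0311 + 0.0665 × 0.96² = 0.09239
L/D = CL/CD = 0.96 / 0.09239 = 10.4

L/D = 10.4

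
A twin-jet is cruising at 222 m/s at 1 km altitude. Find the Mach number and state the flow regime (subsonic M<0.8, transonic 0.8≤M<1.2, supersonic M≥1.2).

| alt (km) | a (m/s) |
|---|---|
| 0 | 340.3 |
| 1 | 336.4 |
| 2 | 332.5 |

M = 0.66 (subsonic)

At 1 km, from the table: a = 336.4 m/s.
M = v/a = 222 / 336.4 = 0.66
M = 0.66 → subsonic.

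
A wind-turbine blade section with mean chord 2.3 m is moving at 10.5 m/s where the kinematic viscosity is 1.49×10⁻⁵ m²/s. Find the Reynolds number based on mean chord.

Re = 1.62×10^6

Re = v·c/ν = 10.5 × 2.3 / (1.49×10⁻⁵) = 1.62×10^6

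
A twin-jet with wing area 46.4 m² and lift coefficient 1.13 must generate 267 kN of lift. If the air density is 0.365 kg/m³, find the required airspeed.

L = ½ρv²S·CL ⇒ v = √(2L/(ρ·S·CL))
v = √(2 × 2.67×10^5 / (0.365 × 46.4 × 1.13)) = √27900 = 167 m/s

v = 167 m/s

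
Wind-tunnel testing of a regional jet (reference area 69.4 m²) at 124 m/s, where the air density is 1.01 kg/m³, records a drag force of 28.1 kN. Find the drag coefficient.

CD = 0.0521

From D = ½ρv²S·CD, rearranging gives CD = 2D/(ρv²S).
CD = 2 × 28100 / (1.01 × 124² × 69.4) = 0.0521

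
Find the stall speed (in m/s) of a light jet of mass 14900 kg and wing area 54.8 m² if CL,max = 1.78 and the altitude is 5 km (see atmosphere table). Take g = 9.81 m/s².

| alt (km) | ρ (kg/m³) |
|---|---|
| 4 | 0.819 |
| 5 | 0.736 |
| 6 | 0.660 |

V_stall = 63.8 m/s

At 5 km, from the table: ρ = 0.736 kg/m³.
Stall occurs when L = W at CL,max. W = mg = 14900 × 9.81 = 1.462×10^5 N.
From L = ½ρV²S·CL,max = W: V_stall = √(2W/(ρSCL,max)) = √(2·1.462×10^5/(0.736·54.8·1.78))
V_stall = √4072 = 63.8 m/s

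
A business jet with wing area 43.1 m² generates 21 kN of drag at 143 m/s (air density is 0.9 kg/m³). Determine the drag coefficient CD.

CD = 0.0529

From D = ½ρv²S·CD, rearranging gives CD = 2D/(ρv²S).
CD = 2 × 21000 / (0.9 × 143² × 43.1) = 0.0529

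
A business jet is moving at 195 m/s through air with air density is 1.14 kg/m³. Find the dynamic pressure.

q = 21700 Pa

q = ½ρv² = ½ × 1.14 × 195² = 21700 Pa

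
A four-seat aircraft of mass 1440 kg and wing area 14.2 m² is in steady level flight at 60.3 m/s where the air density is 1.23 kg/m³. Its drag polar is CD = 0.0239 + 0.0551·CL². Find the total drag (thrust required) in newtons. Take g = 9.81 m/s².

Weight W = mg = 1440 × 9.81 = 14126 N; in level flight L = W.
Dynamic pressure q = 0.5 × 1.23 × 60.3² = 2236 Pa.
Required CL = L/(qS) = 14126/(2236·14.2) = 0.4449.
CD = 0.0239 + 0.0551 × 0.4449² = 0.0348.
D = q·S·CD = 2236 × 14.2 × 0.0348 = 1105 N

D = 1110 N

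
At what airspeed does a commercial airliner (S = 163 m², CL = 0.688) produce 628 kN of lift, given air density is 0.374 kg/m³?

L = ½ρv²S·CL ⇒ v = √(2L/(ρ·S·CL))
v = √(2 × 6.28×10^5 / (0.374 × 163 × 0.688)) = √29950 = 173 m/s

v = 173 m/s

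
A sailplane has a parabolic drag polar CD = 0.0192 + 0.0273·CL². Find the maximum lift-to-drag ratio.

(L/D)max = 21.8

For CD = CD0 + K·CL², (L/D)max occurs at CL* = √(CD0/K) and equals 1/(2√(K·CD0)).
(L/D)max = 1/(2√(0.0273 × 0.0192)) = 1/(2 × 0.02289) = 21.8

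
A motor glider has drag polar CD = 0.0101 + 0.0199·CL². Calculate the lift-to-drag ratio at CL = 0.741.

L/D = 35.2

CD = 0.0101 + 0.0199 × 0.741² = 0.02103
L/D = CL/CD = 0.741 / 0.02103 = 35.2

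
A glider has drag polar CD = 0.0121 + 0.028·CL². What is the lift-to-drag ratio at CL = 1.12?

L/D = 23.7

CD = 0.0121 + 0.028 × 1.12² = 0.04722
L/D = CL/CD = 1.12 / 0.04722 = 23.7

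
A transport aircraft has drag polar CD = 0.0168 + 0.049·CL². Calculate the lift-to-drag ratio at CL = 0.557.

L/D = 17.4

CD = 0.0168 + 0.049 × 0.557² = 0.032
L/D = CL/CD = 0.557 / 0.032 = 17.4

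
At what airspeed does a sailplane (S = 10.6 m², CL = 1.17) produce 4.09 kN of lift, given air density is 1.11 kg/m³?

L = ½ρv²S·CL ⇒ v = √(2L/(ρ·S·CL))
v = √(2 × 4090 / (1.11 × 10.6 × 1.17)) = √594.2 = 24.4 m/s

v = 24.4 m/s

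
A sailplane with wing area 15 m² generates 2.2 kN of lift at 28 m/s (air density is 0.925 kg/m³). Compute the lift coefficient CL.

From L = ½ρv²S·CL, rearranging gives CL = 2L/(ρv²S).
CL = 2 × 2200 / (0.925 × 28² × 15) = 0.404

CL = 0.404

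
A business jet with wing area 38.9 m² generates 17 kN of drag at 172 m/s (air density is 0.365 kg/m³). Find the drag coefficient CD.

From D = ½ρv²S·CD, rearranging gives CD = 2D/(ρv²S).
CD = 2 × 17000 / (0.365 × 172² × 38.9) = 0.0809

CD = 0.0809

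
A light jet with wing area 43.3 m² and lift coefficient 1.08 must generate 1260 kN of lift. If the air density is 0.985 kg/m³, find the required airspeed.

v = 234 m/s

L = ½ρv²S·CL ⇒ v = √(2L/(ρ·S·CL))
v = √(2 × 1.26×10^6 / (0.985 × 43.3 × 1.08)) = √54710 = 234 m/s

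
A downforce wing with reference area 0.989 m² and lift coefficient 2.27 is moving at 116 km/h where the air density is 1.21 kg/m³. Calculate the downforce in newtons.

Convert speed: v = 116 km/h ÷ 3.6 = 32.22 m/s.
L = ½ρv²S·CL = ½ × 1.21 × 32.22² × 0.989 × 2.27 = 1410 N

L = 1410 N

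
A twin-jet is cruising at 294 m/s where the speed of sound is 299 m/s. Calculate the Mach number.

M = 0.983

M = v/a = 294 / 299 = 0.983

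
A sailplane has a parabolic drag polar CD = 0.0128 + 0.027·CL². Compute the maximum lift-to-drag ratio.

(L/D)max = 26.9

For CD = CD0 + K·CL², (L/D)max occurs at CL* = √(CD0/K) and equals 1/(2√(K·CD0)).
(L/D)max = 1/(2√(0.027 × 0.0128)) = 1/(2 × 0.01859) = 26.9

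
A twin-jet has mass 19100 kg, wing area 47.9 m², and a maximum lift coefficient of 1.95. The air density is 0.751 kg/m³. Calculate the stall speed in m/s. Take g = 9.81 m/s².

Weight W = mg = 19100 × 9.81 = 1.874×10^5 N.
V_stall = √(2W/(ρ·S·CL,max)) = √(2 × 1.874×10^5 / (0.751 × 47.9 × 1.95))
V_stall = √5342 = 73.1 m/s

V_stall = 73.1 m/s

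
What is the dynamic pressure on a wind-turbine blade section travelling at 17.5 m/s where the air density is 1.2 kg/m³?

q = 184 Pa

q = ½ρv² = ½ × 1.2 × 17.5² = 184 Pa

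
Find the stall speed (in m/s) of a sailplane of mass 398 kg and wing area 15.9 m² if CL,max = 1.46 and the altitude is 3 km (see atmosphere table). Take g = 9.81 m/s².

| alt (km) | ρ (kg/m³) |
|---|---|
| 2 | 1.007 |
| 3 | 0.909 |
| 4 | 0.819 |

V_stall = 19.2 m/s

At 3 km, from the table: ρ = 0.909 kg/m³.
Stall occurs when L = W at CL,max. W = mg = 398 × 9.81 = 3904 N.
V_stall = √(2W/(ρ·S·CL,max)) = √(2 × 3904 / (0.909 × 15.9 × 1.46))
V_stall = √370.1 = 19.2 m/s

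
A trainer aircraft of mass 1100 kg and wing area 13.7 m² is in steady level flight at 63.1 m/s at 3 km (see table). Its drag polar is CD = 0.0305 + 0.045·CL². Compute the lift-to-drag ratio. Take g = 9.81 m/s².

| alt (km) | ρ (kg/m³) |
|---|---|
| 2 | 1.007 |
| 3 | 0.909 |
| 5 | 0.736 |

At 3 km, from the table: ρ = 0.909 kg/m³.
Weight W = mg = 1100 × 9.81 = 10791 N; in level flight L = W.
q = ½ρv² = ½ × 0.909 × 63.1² = 1810 Pa.
Required CL = L/(qS) = 10791/(1810·13.7) = 0.4353.
CD = 0.0305 + 0.045 × 0.4353² = 0.03903.
L/D = CL/CD = 0.4353 / 0.03903 = 11.2

L/D = 11.2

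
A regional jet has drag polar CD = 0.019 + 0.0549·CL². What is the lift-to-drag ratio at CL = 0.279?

L/D = 12

CD = 0.019 + 0.0549 × 0.279² = 0.02327
L/D = CL/CD = 0.279 / 0.02327 = 12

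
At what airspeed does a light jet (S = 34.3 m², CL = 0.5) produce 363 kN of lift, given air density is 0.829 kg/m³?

L = ½ρv²S·CL ⇒ v = √(2L/(ρ·S·CL))
v = √(2 × 3.63×10^5 / (0.829 × 34.3 × 0.5)) = √51060 = 226 m/s

v = 226 m/s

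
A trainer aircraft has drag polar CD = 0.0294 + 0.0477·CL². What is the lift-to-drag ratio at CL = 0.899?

L/D = 13.2

CD = 0.0294 + 0.0477 × 0.899² = 0.06795
L/D = CL/CD = 0.899 / 0.06795 = 13.2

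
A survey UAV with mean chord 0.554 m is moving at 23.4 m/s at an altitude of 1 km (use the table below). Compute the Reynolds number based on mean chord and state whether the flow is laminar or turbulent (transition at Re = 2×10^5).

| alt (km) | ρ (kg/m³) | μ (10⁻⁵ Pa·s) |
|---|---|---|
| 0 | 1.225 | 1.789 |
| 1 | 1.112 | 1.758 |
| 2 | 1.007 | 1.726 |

Re = 8.2×10^5 (turbulent)

At 1 km, from the table: ρ = 1.112 kg/m³, μ = 1.758×10⁻⁵ Pa·s.
Re = ρ·v·c/μ = 1.112 × 23.4 × 0.554 / (1.758×10⁻⁵) = 8.2×10^5
Since 8.2×10^5 > 2×10^5, the flow is turbulent.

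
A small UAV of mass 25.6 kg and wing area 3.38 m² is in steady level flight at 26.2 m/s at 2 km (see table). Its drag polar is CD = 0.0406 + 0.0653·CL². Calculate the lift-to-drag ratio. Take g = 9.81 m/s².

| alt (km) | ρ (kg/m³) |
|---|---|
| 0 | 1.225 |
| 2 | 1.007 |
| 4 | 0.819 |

L/D = 4.93

At 2 km, from the table: ρ = 1.007 kg/m³.
In steady level flight, lift balances weight: W = mg = 25.6 × 9.81 = 251.14 N.
Dynamic pressure q = 0.5 × 1.007 × 26.2² = 345.6 Pa.
CL = W/(q·S) = 251.14 / (345.6 × 3.38) = 0.215.
CD = 0.0406 + 0.0653 × 0.215² = 0.04362.
L/D = CL/CD = 0.215 / 0.04362 = 4.93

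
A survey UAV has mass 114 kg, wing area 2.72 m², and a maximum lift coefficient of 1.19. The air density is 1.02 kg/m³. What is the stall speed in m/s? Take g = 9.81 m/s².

V_stall = 26 m/s

Stall occurs when L = W at CL,max. W = mg = 114 × 9.81 = 1118 N.
V_stall = √(2W/(ρ·S·CL,max)) = √(2 × 1118 / (1.02 × 2.72 × 1.19))
V_stall = √677.5 = 26 m/s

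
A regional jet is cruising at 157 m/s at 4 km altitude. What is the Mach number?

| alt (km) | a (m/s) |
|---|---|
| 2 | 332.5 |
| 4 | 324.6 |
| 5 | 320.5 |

M = 0.484

At 4 km, from the table: a = 324.6 m/s.
M = v/a = 157 / 324.6 = 0.484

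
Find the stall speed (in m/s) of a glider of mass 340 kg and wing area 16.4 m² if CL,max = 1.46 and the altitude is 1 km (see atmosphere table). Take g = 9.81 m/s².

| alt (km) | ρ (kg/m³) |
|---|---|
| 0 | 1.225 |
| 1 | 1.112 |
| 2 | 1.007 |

V_stall = 15.8 m/s

At 1 km, from the table: ρ = 1.112 kg/m³.
At stall, lift equals weight: L = W = m·g = 340 × 9.81 = 3335 N.
From L = ½ρV²S·CL,max = W: V_stall = √(2W/(ρSCL,max)) = √(2·3335/(1.112·16.4·1.46))
V_stall = √250.5 = 15.8 m/s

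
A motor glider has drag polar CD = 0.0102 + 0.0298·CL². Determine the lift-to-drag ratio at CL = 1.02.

L/D = 24.8

CD = 0.0102 + 0.0298 × 1.02² = 0.0412
L/D = CL/CD = 1.02 / 0.0412 = 24.8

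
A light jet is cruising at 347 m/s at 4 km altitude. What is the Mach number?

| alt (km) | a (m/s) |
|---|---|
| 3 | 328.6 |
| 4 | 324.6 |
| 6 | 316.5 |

At 4 km, from the table: a = 324.6 m/s.
M = v/a = 347 / 324.6 = 1.07

M = 1.07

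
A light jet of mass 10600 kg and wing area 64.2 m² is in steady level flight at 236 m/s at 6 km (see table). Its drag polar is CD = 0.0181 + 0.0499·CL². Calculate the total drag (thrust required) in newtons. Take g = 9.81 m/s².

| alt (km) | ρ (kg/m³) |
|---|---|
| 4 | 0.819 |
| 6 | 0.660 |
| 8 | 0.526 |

At 6 km, from the table: ρ = 0.660 kg/m³.
In steady level flight, lift balances weight: W = mg = 10600 × 9.81 = 1.0399×10^5 N.
q = ½ρv² = ½ × 0.66 × 236² = 18380 Pa.
CL = W/(q·S) = 1.0399×10^5 / (18380 × 64.2) = 0.08813.
CD = 0.0181 + 0.0499 × 0.08813² = 0.01849.
D = q·S·CD = 18380 × 64.2 × 0.01849 = 21810 N

D = 21800 N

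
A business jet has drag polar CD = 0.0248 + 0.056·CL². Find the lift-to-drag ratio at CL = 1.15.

L/D = 11.6

CD = 0.0248 + 0.056 × 1.15² = 0.09886
L/D = CL/CD = 1.15 / 0.09886 = 11.6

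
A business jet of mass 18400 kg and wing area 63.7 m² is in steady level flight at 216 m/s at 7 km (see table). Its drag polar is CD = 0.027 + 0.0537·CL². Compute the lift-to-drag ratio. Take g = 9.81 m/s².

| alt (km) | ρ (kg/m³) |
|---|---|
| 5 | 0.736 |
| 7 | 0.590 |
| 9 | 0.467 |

L/D = 7.03

At 7 km, from the table: ρ = 0.590 kg/m³.
Level flight ⇒ L = W = m·g = 18400 × 9.81 = 1.805×10^5 N.
q = ½ρv² = ½ × 0.59 × 216² = 13760 Pa.
CL = 2W/(ρv²S) = 2×1.805×10^5/(0.59×216²×63.7) = 0.2059.
CD = 0.027 + 0.0537 × 0.2059² = 0.02928.
L/D = CL/CD = 0.2059 / 0.02928 = 7.03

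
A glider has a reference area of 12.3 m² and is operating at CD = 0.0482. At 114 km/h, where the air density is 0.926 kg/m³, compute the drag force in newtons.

Convert speed: v = 114 km/h ÷ 3.6 = 31.67 m/s.
D = ½ρv²S·CD = ½ × 0.926 × 31.67² × 12.3 × 0.0482 = 275 N

D = 275 N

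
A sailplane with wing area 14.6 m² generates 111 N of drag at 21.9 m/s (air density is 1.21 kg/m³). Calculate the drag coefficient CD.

CD = 0.0262

From D = ½ρv²S·CD, rearranging gives CD = 2D/(ρv²S).
CD = 2 × 111 / (1.21 × 21.9² × 14.6) = 0.0262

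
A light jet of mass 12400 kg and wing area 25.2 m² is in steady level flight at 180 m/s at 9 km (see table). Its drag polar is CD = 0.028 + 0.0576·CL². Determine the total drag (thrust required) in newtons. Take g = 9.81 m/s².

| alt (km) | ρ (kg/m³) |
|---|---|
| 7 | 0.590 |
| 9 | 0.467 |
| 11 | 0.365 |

D = 9810 N

At 9 km, from the table: ρ = 0.467 kg/m³.
Level flight ⇒ L = W = m·g = 12400 × 9.81 = 1.2164×10^5 N.
Dynamic pressure q = 0.5 × 0.467 × 180² = 7565 Pa.
Required CL = L/(qS) = 1.2164×10^5/(7565·25.2) = 0.6381.
CD = 0.028 + 0.0576 × 0.6381² = 0.05145.
D = q·S·CD = 7565 × 25.2 × 0.05145 = 9809 N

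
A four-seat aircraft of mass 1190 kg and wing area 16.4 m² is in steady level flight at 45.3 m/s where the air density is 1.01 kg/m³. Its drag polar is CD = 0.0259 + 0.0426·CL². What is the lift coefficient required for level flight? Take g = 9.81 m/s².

In steady level flight, lift balances weight: W = mg = 1190 × 9.81 = 11674 N.
q = ½ρv² = ½ × 1.01 × 45.3² = 1036 Pa.
CL = W/(q·S) = 11674 / (1036 × 16.4) = 0.6869.

CL = 0.687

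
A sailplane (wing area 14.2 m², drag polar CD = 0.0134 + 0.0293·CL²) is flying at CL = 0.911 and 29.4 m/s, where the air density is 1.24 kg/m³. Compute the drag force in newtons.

D = 287 N

CD = 0.0134 + 0.0293 × 0.911² = 0.03772
D = ½ρv²S·CD = ½ × 1.24 × 29.4² × 14.2 × 0.03772 = 287 N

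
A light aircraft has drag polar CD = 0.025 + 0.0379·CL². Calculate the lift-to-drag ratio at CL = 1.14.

CD = 0.025 + 0.0379 × 1.14² = 0.07425
L/D = CL/CD = 1.14 / 0.07425 = 15.4

L/D = 15.4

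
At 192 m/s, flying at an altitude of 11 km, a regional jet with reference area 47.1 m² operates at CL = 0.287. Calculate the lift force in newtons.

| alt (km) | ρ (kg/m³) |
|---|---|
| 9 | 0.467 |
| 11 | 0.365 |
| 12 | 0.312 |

L = 90900 N

At 11 km, from the table: ρ = 0.365 kg/m³.
Dynamic pressure q = ½ρv² = ½ × 0.365 × 192² = 6728 Pa.
L = q·S·CL = 6728 × 47.1 × 0.287 = 90900 N ≈ 90.9 kN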